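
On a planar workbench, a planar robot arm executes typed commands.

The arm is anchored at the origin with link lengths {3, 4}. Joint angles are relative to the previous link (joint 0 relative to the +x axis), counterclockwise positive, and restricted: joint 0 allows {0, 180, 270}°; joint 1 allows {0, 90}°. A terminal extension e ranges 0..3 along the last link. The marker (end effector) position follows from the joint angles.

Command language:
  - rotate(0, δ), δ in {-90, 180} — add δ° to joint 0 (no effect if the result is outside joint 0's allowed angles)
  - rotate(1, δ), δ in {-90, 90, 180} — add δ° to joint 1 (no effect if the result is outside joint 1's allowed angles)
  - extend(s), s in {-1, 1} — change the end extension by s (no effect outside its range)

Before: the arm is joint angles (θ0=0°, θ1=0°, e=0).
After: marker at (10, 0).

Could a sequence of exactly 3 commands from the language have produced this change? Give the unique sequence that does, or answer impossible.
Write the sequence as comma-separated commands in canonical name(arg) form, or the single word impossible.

extend(1), extend(1), extend(1)

begin: joint angles (θ0=0°, θ1=0°, e=0)
step 1 (extend(1)): joint angles (θ0=0°, θ1=0°, e=1)
step 2 (extend(1)): joint angles (θ0=0°, θ1=0°, e=2)
step 3 (extend(1)): joint angles (θ0=0°, θ1=0°, e=3)
no rival 3-sequence matches.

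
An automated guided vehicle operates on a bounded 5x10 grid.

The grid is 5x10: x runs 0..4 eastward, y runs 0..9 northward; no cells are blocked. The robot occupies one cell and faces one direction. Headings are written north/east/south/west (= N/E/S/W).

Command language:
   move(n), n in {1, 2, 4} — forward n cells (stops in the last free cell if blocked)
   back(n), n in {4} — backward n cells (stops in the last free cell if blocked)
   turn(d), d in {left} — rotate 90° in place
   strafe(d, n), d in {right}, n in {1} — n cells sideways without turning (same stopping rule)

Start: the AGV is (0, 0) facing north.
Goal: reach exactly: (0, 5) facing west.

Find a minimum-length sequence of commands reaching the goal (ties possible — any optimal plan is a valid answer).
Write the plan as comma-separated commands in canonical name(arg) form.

start: (0, 0) facing north
step 1 (move(4)): (0, 4) facing north
step 2 (move(1)): (0, 5) facing north
step 3 (turn(left)): (0, 5) facing west
no 2-step plan works, so 3 is optimal.

move(4), move(1), turn(left)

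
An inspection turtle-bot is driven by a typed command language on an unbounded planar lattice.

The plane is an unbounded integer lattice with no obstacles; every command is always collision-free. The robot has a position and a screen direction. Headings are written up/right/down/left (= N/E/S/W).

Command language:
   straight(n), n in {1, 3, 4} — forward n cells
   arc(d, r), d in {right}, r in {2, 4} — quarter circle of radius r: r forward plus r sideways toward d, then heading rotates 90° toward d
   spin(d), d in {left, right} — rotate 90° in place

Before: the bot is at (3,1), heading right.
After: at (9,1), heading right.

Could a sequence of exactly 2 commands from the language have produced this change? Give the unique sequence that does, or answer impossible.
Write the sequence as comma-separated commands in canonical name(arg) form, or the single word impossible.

key: still facing E at the end — nothing in the sequence rotates
from: at (3,1), heading right
step 1 (straight(3)): at (6,1), heading right
step 2 (straight(3)): at (9,1), heading right
no rival 2-sequence matches.

straight(3), straight(3)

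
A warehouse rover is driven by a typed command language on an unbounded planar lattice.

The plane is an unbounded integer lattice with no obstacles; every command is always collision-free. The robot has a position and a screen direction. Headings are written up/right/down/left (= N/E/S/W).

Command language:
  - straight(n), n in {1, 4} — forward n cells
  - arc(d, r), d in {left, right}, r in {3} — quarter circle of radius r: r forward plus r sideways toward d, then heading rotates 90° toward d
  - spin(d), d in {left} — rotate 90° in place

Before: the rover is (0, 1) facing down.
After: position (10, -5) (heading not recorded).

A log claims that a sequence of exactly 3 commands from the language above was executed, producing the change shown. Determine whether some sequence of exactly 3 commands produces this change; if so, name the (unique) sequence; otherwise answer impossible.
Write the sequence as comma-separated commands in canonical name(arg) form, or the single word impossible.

key: order matters: swapping arc(left, 3) and arc(right, 3) lands elsewhere
t0: (0, 1) facing down
[1] after arc(left, 3): (3, -2) facing right
[2] after straight(4): (7, -2) facing right
[3] after arc(right, 3): (10, -5) facing down
no rival 3-sequence matches.

arc(left, 3), straight(4), arc(right, 3)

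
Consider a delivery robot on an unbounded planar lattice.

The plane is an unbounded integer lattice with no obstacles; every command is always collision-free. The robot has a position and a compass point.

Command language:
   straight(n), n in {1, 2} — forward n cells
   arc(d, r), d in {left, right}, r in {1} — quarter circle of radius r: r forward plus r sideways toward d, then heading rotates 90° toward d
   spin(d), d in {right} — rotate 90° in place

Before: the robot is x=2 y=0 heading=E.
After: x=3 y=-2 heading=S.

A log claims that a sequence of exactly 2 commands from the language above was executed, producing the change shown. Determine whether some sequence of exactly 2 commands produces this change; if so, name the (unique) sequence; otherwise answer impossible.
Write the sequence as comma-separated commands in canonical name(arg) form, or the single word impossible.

arc(right, 1), straight(1)

key: cell and facing (now S) both changed — the 2 commands mix motion and turning
from: x=2 y=0 heading=E
t=1 arc(right, 1) ⇒ x=3 y=-1 heading=S
t=2 straight(1) ⇒ x=3 y=-2 heading=S
all 25 alternatives checked — unique.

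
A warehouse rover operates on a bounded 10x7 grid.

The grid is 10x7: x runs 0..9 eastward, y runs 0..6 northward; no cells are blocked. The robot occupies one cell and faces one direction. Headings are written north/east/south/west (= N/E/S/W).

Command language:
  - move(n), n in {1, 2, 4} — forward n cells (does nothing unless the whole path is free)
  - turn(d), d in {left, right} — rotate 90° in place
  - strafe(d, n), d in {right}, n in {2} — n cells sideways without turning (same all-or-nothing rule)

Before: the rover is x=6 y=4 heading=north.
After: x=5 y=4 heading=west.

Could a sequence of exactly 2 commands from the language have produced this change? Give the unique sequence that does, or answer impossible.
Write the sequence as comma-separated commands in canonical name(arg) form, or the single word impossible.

key: running move(1) before turn(left) would end elsewhere — order is forced
from: x=6 y=4 heading=north
step 1 (turn(left)): x=6 y=4 heading=west
step 2 (move(1)): x=5 y=4 heading=west
all 36 alternatives checked — unique.

turn(left), move(1)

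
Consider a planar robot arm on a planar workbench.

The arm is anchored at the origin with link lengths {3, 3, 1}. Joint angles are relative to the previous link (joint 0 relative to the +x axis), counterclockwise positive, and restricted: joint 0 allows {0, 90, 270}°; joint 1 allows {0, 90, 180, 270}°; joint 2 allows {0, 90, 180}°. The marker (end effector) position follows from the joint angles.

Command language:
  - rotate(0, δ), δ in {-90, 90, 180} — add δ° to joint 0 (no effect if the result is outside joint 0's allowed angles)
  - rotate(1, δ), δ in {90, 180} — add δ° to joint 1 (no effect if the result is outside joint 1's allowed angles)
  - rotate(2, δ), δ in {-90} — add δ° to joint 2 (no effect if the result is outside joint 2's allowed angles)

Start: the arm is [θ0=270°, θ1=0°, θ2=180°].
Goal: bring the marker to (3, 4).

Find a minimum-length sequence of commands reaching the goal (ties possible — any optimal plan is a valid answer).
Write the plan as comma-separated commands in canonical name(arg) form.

initial: [θ0=270°, θ1=0°, θ2=180°]
t=1 rotate(1, 90) ⇒ [θ0=270°, θ1=90°, θ2=180°]
t=2 rotate(0, 90) ⇒ [θ0=0°, θ1=90°, θ2=180°]
t=3 rotate(2, -90) ⇒ [θ0=0°, θ1=90°, θ2=90°]
t=4 rotate(2, -90) ⇒ [θ0=0°, θ1=90°, θ2=0°]
shorter routes all fall short; 4 is best.

rotate(1, 90), rotate(0, 90), rotate(2, -90), rotate(2, -90)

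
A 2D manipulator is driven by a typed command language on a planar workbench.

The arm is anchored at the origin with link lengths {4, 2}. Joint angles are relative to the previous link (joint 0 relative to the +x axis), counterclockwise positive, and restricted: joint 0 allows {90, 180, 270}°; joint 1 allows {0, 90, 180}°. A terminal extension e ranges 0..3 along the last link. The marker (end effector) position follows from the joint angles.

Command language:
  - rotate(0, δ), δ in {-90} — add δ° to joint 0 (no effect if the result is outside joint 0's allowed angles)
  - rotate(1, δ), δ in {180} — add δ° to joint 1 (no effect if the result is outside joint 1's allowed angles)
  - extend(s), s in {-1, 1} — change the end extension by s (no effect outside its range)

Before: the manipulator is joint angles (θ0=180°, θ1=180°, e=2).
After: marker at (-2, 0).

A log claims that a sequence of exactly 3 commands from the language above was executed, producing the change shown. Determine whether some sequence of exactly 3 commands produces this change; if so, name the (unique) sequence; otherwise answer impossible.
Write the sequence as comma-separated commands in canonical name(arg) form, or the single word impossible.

extend(-1), extend(-1), extend(-1)

t0: joint angles (θ0=180°, θ1=180°, e=2)
[1] after extend(-1): joint angles (θ0=180°, θ1=180°, e=1)
[2] after extend(-1): joint angles (θ0=180°, θ1=180°, e=0)
[3] after extend(-1): joint angles (θ0=180°, θ1=180°, e=0)
uniquely the one of 64 3-step routes that fits.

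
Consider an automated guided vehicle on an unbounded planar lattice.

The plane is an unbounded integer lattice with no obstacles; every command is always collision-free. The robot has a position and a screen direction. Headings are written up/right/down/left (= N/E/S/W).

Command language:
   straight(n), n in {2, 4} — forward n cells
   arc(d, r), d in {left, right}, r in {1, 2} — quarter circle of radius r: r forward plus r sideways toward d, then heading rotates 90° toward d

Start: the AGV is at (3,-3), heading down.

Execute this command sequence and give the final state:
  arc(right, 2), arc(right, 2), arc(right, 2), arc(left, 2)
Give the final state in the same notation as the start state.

at (3,1), heading up

start: at (3,-3), heading down
[1] after arc(right, 2): at (1,-5), heading left
[2] after arc(right, 2): at (-1,-3), heading up
[3] after arc(right, 2): at (1,-1), heading right
[4] after arc(left, 2): at (3,1), heading up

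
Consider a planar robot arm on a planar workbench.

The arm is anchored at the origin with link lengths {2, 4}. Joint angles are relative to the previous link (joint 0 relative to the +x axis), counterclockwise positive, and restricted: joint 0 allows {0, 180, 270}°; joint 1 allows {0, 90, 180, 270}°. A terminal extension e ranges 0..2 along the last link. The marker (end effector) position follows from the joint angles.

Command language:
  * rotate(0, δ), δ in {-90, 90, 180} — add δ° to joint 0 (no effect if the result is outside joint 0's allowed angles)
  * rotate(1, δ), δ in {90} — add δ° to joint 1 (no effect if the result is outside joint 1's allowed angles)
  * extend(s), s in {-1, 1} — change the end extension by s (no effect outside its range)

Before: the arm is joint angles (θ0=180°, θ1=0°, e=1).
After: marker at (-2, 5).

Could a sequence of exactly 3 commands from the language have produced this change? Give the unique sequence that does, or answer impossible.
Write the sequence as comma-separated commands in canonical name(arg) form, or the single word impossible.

rotate(1, 90), rotate(1, 90), rotate(1, 90)

start: joint angles (θ0=180°, θ1=0°, e=1)
1. rotate(1, 90) → joint angles (θ0=180°, θ1=90°, e=1)
2. rotate(1, 90) → joint angles (θ0=180°, θ1=180°, e=1)
3. rotate(1, 90) → joint angles (θ0=180°, θ1=270°, e=1)
no rival 3-sequence matches.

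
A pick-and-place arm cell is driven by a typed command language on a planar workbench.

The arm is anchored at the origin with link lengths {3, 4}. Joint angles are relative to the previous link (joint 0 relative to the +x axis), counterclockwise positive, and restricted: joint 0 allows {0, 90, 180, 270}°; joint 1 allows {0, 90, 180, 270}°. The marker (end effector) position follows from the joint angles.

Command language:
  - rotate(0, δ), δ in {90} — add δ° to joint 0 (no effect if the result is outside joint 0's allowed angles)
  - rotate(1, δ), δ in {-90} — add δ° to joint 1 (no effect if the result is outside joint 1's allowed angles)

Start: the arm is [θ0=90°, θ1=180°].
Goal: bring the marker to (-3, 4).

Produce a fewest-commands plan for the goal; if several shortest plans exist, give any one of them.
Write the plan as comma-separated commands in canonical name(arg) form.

initial: [θ0=90°, θ1=180°]
1. rotate(0, 90) → [θ0=180°, θ1=180°]
2. rotate(1, -90) → [θ0=180°, θ1=90°]
3. rotate(1, -90) → [θ0=180°, θ1=0°]
4. rotate(1, -90) → [θ0=180°, θ1=270°]
nothing shorter than 4 reaches the goal.

rotate(0, 90), rotate(1, -90), rotate(1, -90), rotate(1, -90)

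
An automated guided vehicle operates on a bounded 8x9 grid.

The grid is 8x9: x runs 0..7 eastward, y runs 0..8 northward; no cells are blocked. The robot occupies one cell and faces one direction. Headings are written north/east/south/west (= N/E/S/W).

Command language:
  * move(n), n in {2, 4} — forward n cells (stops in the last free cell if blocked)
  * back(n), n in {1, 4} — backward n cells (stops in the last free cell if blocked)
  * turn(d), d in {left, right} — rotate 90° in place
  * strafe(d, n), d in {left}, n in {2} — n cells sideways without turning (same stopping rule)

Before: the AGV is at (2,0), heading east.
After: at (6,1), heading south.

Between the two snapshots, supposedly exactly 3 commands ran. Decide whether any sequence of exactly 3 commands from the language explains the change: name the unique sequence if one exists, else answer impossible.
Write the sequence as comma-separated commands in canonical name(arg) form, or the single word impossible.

move(4), turn(right), back(1)

key: position moved to (6,1) AND the heading swung to S — translation plus rotation needed
start: at (2,0), heading east
t=1 move(4) ⇒ at (6,0), heading east
t=2 turn(right) ⇒ at (6,0), heading south
t=3 back(1) ⇒ at (6,1), heading south
no rival 3-sequence matches.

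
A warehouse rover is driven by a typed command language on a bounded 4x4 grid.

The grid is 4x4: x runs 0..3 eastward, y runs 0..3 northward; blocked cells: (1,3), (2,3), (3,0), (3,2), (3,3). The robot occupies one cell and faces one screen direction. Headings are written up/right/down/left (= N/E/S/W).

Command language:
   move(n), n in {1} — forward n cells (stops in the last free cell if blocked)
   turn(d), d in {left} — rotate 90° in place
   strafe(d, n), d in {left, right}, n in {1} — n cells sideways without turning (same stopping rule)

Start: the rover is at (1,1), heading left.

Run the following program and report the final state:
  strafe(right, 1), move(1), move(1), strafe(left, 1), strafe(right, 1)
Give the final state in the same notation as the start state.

from: at (1,1), heading left
step 1 (strafe(right, 1)): at (1,2), heading left
step 2 (move(1)): at (0,2), heading left
step 3 (move(1)): at (0,2), heading left
step 4 (strafe(left, 1)): at (0,1), heading left
step 5 (strafe(right, 1)): at (0,2), heading left

at (0,2), heading left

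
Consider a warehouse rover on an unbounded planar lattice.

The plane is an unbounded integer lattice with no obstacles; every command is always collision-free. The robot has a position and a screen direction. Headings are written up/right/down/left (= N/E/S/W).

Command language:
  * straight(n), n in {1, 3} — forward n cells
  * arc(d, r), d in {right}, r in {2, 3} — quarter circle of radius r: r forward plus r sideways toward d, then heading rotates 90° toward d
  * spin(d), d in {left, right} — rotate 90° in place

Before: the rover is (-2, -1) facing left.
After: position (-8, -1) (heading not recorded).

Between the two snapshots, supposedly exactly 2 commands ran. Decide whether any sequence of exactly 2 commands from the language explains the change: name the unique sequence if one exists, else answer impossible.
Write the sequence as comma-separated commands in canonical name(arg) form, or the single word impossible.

begin: (-2, -1) facing left
step 1 (straight(3)): (-5, -1) facing left
step 2 (straight(3)): (-8, -1) facing left
uniquely the one of 36 2-step routes that fits.

straight(3), straight(3)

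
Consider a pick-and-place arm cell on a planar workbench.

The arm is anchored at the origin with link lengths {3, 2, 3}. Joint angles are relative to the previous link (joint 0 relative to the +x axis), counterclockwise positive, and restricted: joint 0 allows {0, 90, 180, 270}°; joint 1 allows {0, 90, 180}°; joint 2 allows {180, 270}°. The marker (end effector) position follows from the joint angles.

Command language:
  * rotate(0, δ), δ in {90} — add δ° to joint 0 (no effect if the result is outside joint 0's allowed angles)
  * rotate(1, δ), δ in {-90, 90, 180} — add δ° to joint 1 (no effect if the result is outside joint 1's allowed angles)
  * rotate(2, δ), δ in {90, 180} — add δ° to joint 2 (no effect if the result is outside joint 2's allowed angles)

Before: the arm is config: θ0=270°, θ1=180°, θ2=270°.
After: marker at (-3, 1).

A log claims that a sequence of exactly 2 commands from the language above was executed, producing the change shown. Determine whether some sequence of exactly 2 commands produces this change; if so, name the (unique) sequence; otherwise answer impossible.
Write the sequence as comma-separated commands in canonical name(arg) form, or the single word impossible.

rotate(0, 90), rotate(0, 90)

from: config: θ0=270°, θ1=180°, θ2=270°
t=1 rotate(0, 90) ⇒ config: θ0=0°, θ1=180°, θ2=270°
t=2 rotate(0, 90) ⇒ config: θ0=90°, θ1=180°, θ2=270°
uniquely the one of 36 2-step routes that fits.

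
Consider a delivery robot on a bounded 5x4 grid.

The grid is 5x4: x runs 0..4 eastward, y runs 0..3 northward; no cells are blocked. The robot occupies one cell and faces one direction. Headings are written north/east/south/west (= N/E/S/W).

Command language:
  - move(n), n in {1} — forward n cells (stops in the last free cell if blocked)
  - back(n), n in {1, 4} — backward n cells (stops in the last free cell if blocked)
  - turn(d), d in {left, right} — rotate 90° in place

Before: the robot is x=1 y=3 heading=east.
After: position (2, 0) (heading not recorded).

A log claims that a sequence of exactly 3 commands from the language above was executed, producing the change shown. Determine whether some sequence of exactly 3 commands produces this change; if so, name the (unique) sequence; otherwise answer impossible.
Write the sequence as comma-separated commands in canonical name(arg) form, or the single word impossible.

move(1), turn(left), back(4)

key: back(4) runs into the grid edge before its full distance
start: x=1 y=3 heading=east
[1] after move(1): x=2 y=3 heading=east
[2] after turn(left): x=2 y=3 heading=north
[3] after back(4): x=2 y=0 heading=north
all 125 alternatives checked — unique.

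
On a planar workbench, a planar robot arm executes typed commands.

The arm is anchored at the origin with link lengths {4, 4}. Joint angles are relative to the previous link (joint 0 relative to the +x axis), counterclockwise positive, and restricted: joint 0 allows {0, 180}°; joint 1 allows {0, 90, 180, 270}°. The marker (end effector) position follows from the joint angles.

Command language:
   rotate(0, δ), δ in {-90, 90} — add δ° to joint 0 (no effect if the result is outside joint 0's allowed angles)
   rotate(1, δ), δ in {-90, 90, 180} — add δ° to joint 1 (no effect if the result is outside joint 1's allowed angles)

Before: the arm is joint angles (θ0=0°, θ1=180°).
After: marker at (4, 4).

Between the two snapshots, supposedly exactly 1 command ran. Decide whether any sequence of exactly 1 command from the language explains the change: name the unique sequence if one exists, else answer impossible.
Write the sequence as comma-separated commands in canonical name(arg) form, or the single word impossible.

start: joint angles (θ0=0°, θ1=180°)
step 1 (rotate(1, -90)): joint angles (θ0=0°, θ1=90°)
all 5 alternatives checked — unique.

rotate(1, -90)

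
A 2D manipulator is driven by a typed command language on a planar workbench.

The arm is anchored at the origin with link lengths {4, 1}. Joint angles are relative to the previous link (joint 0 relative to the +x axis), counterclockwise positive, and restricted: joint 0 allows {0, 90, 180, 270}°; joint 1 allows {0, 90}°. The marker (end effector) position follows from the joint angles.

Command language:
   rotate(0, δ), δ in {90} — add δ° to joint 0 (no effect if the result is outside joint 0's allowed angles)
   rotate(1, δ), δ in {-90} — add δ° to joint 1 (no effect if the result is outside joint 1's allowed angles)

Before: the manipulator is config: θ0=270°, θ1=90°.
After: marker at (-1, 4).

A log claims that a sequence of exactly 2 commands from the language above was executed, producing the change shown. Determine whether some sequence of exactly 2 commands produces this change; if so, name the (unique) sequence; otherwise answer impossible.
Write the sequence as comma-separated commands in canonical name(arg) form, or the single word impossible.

start: config: θ0=270°, θ1=90°
[1] after rotate(0, 90): config: θ0=0°, θ1=90°
[2] after rotate(0, 90): config: θ0=90°, θ1=90°
no other 2-command option fits: unique.

rotate(0, 90), rotate(0, 90)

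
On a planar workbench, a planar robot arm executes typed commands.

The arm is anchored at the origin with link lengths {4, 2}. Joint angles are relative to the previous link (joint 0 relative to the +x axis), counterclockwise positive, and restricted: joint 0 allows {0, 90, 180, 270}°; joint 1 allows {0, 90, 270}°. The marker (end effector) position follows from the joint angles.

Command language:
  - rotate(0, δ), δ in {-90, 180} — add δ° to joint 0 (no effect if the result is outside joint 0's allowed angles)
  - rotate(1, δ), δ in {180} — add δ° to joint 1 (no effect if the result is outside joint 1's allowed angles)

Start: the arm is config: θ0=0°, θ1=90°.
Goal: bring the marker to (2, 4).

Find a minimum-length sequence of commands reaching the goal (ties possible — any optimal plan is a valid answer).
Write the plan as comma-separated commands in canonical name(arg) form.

rotate(0, -90), rotate(0, 180), rotate(1, 180)

initial: config: θ0=0°, θ1=90°
[1] after rotate(0, -90): config: θ0=270°, θ1=90°
[2] after rotate(0, 180): config: θ0=90°, θ1=90°
[3] after rotate(1, 180): config: θ0=90°, θ1=270°
no 2-step plan works, so 3 is optimal.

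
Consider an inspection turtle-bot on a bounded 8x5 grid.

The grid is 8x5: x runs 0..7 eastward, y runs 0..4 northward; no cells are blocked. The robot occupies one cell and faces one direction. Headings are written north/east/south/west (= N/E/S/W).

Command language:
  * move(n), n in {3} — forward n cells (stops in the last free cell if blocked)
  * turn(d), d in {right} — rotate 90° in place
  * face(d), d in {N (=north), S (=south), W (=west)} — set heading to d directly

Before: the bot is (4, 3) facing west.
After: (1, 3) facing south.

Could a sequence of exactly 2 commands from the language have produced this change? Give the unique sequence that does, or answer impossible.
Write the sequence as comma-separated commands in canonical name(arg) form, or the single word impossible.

key: order matters: swapping move(3) and face(S) lands elsewhere
initial: (4, 3) facing west
t=1 move(3) ⇒ (1, 3) facing west
t=2 face(S) ⇒ (1, 3) facing south
all 25 alternatives checked — unique.

move(3), face(S)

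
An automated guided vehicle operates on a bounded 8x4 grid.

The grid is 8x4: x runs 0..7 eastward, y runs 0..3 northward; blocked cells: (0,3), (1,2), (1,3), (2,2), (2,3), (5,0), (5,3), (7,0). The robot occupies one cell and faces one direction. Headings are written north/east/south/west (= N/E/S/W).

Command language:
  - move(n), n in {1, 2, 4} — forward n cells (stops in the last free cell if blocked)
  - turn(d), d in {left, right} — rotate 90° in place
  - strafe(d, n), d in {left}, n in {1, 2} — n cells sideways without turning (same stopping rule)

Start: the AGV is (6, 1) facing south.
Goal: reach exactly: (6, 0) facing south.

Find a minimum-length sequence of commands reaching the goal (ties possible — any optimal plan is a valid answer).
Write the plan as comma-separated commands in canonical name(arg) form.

start: (6, 1) facing south
step 1 (move(2)): (6, 0) facing south
nothing shorter than 1 reaches the goal.

move(2)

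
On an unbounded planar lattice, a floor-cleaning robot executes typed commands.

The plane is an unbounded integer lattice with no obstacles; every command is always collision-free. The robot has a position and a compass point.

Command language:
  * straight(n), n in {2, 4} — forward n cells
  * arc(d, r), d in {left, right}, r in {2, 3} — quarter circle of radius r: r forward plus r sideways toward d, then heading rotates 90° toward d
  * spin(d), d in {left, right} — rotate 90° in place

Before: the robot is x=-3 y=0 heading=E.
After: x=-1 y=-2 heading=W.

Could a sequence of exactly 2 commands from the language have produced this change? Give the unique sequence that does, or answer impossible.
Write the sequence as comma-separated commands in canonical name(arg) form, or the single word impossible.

key: position moved to (-1,-2) AND the heading swung to W — translation plus rotation needed
t0: x=-3 y=0 heading=E
t=1 arc(right, 2) ⇒ x=-1 y=-2 heading=S
t=2 spin(right) ⇒ x=-1 y=-2 heading=W
no rival 2-sequence matches.

arc(right, 2), spin(right)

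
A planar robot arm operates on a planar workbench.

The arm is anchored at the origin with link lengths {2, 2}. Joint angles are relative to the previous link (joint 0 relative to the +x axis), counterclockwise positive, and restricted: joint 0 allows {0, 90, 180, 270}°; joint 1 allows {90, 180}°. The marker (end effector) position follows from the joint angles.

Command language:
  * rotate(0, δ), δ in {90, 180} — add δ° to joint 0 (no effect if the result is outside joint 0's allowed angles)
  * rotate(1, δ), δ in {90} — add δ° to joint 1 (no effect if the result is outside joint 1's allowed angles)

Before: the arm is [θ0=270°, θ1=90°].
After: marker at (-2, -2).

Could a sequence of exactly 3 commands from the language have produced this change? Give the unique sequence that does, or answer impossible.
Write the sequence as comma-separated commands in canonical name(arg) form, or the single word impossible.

t0: [θ0=270°, θ1=90°]
1. rotate(0, 90) → [θ0=0°, θ1=90°]
2. rotate(0, 90) → [θ0=90°, θ1=90°]
3. rotate(0, 90) → [θ0=180°, θ1=90°]
all 27 alternatives checked — unique.

rotate(0, 90), rotate(0, 90), rotate(0, 90)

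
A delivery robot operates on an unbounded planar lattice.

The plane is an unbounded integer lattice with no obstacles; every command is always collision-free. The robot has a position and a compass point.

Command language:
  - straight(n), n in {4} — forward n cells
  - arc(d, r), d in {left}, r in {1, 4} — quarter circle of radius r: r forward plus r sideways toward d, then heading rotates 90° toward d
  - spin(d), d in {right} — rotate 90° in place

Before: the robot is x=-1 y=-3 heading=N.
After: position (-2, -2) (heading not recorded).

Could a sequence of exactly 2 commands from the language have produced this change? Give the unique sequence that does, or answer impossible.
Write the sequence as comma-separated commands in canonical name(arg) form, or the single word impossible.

arc(left, 1), spin(right)

key: order matters: swapping arc(left, 1) and spin(right) lands elsewhere
initial: x=-1 y=-3 heading=N
[1] after arc(left, 1): x=-2 y=-2 heading=W
[2] after spin(right): x=-2 y=-2 heading=N
all 16 alternatives checked — unique.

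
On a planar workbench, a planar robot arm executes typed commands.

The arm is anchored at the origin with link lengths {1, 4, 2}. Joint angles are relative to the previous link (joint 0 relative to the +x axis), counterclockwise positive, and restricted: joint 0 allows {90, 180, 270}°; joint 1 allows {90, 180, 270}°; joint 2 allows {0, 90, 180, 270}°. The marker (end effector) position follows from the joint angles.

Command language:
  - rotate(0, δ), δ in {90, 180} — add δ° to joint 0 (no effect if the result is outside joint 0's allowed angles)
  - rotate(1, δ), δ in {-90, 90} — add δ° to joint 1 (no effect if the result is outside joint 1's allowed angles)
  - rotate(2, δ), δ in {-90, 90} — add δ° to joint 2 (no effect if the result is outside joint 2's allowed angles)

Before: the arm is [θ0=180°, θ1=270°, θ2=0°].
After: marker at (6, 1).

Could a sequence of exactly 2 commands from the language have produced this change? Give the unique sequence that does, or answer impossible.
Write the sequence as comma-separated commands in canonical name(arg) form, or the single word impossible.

rotate(0, 90), rotate(0, 180)

key: order matters: swapping rotate(0, 90) and rotate(0, 180) lands elsewhere
from: [θ0=180°, θ1=270°, θ2=0°]
t=1 rotate(0, 90) ⇒ [θ0=270°, θ1=270°, θ2=0°]
t=2 rotate(0, 180) ⇒ [θ0=90°, θ1=270°, θ2=0°]
all 36 alternatives checked — unique.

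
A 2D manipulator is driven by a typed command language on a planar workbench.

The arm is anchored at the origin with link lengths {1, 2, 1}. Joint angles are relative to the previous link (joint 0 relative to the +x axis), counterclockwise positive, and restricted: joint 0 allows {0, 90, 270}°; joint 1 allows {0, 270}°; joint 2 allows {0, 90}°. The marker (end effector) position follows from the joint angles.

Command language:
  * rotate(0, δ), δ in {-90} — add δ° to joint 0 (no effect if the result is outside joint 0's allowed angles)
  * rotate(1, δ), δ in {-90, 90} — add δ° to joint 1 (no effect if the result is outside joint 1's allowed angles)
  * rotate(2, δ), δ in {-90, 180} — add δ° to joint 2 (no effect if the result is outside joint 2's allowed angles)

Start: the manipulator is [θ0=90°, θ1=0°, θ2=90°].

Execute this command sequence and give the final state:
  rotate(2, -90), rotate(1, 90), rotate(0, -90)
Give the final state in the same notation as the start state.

start: [θ0=90°, θ1=0°, θ2=90°]
[1] after rotate(2, -90): [θ0=90°, θ1=0°, θ2=0°]
[2] after rotate(1, 90): [θ0=90°, θ1=0°, θ2=0°]
[3] after rotate(0, -90): [θ0=0°, θ1=0°, θ2=0°]

[θ0=0°, θ1=0°, θ2=0°]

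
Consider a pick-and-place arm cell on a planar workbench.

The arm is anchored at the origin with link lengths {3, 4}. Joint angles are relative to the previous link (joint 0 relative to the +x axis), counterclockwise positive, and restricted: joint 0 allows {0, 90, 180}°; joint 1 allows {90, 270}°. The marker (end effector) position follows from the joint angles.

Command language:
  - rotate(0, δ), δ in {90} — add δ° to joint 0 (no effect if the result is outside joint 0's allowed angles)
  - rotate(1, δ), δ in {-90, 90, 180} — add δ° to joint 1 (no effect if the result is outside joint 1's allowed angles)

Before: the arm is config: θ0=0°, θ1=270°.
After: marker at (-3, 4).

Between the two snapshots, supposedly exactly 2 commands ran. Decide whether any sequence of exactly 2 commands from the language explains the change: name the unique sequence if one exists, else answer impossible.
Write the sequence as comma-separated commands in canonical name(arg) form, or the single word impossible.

begin: config: θ0=0°, θ1=270°
1. rotate(0, 90) → config: θ0=90°, θ1=270°
2. rotate(0, 90) → config: θ0=180°, θ1=270°
uniquely the one of 16 2-step routes that fits.

rotate(0, 90), rotate(0, 90)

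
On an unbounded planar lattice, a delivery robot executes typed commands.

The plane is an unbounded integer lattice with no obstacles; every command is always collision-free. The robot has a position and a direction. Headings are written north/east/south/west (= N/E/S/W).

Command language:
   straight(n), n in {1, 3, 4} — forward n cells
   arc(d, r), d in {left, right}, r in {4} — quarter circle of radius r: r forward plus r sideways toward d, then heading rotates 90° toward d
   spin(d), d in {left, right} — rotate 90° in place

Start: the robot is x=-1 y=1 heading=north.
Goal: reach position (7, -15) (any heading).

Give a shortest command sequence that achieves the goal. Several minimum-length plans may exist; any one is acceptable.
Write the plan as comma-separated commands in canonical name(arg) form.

initial: x=-1 y=1 heading=north
t=1 spin(left) ⇒ x=-1 y=1 heading=west
t=2 arc(left, 4) ⇒ x=-5 y=-3 heading=south
t=3 arc(left, 4) ⇒ x=-1 y=-7 heading=east
t=4 arc(right, 4) ⇒ x=3 y=-11 heading=south
t=5 arc(left, 4) ⇒ x=7 y=-15 heading=east
minimal: 5 command(s), checked below 5.

spin(left), arc(left, 4), arc(left, 4), arc(right, 4), arc(left, 4)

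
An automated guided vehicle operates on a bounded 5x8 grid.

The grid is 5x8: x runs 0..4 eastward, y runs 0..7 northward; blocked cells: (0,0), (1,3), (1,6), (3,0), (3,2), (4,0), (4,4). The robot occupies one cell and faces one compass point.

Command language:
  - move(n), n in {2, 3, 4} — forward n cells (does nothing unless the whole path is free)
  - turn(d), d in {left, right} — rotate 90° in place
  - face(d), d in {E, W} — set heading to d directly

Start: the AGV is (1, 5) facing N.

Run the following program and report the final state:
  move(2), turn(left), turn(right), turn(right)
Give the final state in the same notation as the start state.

begin: (1, 5) facing N
t=1 move(2) ⇒ (1, 5) facing N
t=2 turn(left) ⇒ (1, 5) facing W
t=3 turn(right) ⇒ (1, 5) facing N
t=4 turn(right) ⇒ (1, 5) facing E

(1, 5) facing E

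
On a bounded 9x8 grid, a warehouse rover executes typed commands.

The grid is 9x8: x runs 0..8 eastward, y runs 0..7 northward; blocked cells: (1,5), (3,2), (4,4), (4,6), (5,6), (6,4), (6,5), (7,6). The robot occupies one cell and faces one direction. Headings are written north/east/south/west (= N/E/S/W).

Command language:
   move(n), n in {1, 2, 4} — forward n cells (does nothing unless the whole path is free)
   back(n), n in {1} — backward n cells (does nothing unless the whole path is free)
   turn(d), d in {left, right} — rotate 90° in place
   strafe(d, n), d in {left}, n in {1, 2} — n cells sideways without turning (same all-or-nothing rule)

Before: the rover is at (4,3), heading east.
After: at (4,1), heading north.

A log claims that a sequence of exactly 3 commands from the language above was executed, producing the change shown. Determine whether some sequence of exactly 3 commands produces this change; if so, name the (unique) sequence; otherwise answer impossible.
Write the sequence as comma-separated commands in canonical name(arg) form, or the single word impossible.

turn(left), back(1), back(1)

key: order matters: swapping turn(left) and back(1) lands elsewhere
initial: at (4,3), heading east
step 1 (turn(left)): at (4,3), heading north
step 2 (back(1)): at (4,2), heading north
step 3 (back(1)): at (4,1), heading north
all 512 alternatives checked — unique.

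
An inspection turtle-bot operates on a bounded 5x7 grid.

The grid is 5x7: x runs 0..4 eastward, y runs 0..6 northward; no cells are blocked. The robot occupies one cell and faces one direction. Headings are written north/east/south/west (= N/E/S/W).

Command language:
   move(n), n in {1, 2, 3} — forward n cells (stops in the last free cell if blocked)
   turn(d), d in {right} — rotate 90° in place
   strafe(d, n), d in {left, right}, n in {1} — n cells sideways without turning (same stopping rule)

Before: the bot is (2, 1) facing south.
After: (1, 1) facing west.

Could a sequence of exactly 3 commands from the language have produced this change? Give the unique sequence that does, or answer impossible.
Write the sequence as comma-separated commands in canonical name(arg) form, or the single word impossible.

key: position moved to (1,1) AND the heading swung to W — translation plus rotation needed
begin: (2, 1) facing south
[1] after strafe(left, 1): (3, 1) facing south
[2] after turn(right): (3, 1) facing west
[3] after move(2): (1, 1) facing west
no rival 3-sequence matches.

strafe(left, 1), turn(right), move(2)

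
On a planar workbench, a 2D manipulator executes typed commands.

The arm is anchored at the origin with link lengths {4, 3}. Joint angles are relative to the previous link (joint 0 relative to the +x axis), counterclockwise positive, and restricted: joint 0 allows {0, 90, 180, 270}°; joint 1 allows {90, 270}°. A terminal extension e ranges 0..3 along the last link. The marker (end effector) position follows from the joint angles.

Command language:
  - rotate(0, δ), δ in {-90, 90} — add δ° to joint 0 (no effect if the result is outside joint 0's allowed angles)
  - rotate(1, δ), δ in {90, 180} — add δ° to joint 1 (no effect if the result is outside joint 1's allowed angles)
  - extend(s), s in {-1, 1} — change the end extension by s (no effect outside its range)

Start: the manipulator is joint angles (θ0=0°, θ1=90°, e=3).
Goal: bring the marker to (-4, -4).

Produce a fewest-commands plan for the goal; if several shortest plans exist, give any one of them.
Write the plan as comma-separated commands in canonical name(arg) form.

begin: joint angles (θ0=0°, θ1=90°, e=3)
step 1 (rotate(0, -90)): joint angles (θ0=270°, θ1=90°, e=3)
step 2 (rotate(0, -90)): joint angles (θ0=180°, θ1=90°, e=3)
step 3 (extend(-1)): joint angles (θ0=180°, θ1=90°, e=2)
step 4 (extend(-1)): joint angles (θ0=180°, θ1=90°, e=1)
nothing shorter than 4 reaches the goal.

rotate(0, -90), rotate(0, -90), extend(-1), extend(-1)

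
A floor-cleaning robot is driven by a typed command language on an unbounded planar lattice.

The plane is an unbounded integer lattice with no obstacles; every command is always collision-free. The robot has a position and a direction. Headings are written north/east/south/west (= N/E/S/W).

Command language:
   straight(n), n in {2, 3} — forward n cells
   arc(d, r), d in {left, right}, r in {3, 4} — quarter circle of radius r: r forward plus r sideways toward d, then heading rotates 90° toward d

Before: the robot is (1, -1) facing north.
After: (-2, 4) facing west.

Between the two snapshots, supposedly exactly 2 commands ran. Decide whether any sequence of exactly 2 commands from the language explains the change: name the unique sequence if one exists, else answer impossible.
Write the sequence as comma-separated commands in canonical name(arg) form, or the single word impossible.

straight(2), arc(left, 3)

key: position moved to (-2,4) AND the heading swung to W — translation plus rotation needed
initial: (1, -1) facing north
step 1 (straight(2)): (1, 1) facing north
step 2 (arc(left, 3)): (-2, 4) facing west
all 36 alternatives checked — unique.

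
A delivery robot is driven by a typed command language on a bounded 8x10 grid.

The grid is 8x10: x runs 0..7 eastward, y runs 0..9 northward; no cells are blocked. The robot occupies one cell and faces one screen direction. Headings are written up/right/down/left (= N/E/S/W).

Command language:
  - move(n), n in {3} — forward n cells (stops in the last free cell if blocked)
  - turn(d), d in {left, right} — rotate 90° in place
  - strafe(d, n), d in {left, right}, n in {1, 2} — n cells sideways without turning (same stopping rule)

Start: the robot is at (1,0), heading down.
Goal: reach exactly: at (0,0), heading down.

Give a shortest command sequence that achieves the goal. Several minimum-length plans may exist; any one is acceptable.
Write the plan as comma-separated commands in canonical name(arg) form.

from: at (1,0), heading down
[1] after strafe(right, 2): at (0,0), heading down
minimal: 1 command(s), checked below 1.

strafe(right, 2)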